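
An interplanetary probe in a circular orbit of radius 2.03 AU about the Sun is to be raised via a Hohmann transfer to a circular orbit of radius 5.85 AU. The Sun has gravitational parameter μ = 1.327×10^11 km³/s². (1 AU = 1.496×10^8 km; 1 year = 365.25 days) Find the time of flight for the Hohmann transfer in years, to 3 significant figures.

t = 3.91 years

In km: r₁ = 2.03 × 1.496×10^8 = 3.03688×10^8 km; r₂ = 5.85 × 1.496×10^8 = 8.7516×10^8 km.
Transfer-ellipse semi-major axis a_t = (r₁ + r₂)/2 = (3.03688×10^8 + 8.7516×10^8)/2 = 5.89424×10^8 km.
Half the transfer-orbit period gives t = π√(a_t³/μ) = 1.234×10^8 s.
Converting: 1.234×10^8 s ÷ 3.15576×10^7 s/year (365.25 × 86400) = 3.91 years.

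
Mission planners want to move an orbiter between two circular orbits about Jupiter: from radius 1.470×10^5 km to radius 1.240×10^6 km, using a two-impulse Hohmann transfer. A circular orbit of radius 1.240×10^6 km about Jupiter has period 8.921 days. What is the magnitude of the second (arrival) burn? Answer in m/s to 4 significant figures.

From Kepler's third law T² = 4π²r³/μ at r = 1.240×10^6 km, T = 8.921 days = 8.921 × 86400 s = 7.707744×10^5 s: μ = 4π²r³/T² = 1.26698×10^8 km³/s².
Transfer-ellipse semi-major axis a_t = (r₁ + r₂)/2 = (1.470×10^5 + 1.240×10^6)/2 = 6.935×10^5 km.
Circular speed at r = 1.240×10^6 km: v_c = √(μ/r) = 10.108 km/s.
Transfer-orbit speed at the same r (vis-viva, a = a_t): v_t = √[μ(2/r − 1/a_t)] = 4.6538 km/s.
Δv₂ = |v_t − v_c| = |4.6538 − 10.108| = 5.454 km/s.

Δv₂ = 5454 m/s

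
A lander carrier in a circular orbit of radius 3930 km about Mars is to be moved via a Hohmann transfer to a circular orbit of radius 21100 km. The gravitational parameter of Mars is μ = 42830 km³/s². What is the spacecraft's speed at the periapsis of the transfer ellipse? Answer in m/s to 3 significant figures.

v = 4290 m/s

The Hohmann ellipse has a_t = (r₁ + r₂)/2 = 12515 km.
At periapsis, r = 3930 km.
Applying v² = μ(2/r − 1/a_t): v = 4.287 km/s.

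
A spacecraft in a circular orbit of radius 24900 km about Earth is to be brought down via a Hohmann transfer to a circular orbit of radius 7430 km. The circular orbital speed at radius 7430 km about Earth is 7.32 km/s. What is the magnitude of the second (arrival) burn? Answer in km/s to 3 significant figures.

Δv₂ = 1.76 km/s

From the circular-orbit relation v² = μ/r at r = 7430 km: μ = v²r = (7.32)² × 7430 = 3.98117×10^5 km³/s².
The Hohmann ellipse has a_t = (r₁ + r₂)/2 = 16165 km.
On the circular orbit at r = 7430 km, v_c = √(μ/r) = 7.320 km/s.
Transfer-orbit speed at the same r (vis-viva, a = a_t): v_t = √[μ(2/r − 1/a_t)] = 9.085 km/s.
Δv₂ = |v_t − v_c| = |9.085 − 7.320| = 1.765 km/s.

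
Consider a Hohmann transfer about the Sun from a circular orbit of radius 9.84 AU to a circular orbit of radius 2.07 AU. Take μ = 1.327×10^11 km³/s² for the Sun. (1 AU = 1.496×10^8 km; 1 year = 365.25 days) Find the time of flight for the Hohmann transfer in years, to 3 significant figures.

t = 7.27 years

In km: r₁ = 9.84 × 1.496×10^8 = 1.472064×10^9 km; r₂ = 2.07 × 1.496×10^8 = 3.09672×10^8 km.
The Hohmann ellipse has a_t = (r₁ + r₂)/2 = 8.90868×10^8 km.
Half the transfer-orbit period gives t = π√(a_t³/μ) = 2.293×10^8 s.
Converting: 2.293×10^8 s ÷ 3.15576×10^7 s/year (365.25 × 86400) = 7.27 years.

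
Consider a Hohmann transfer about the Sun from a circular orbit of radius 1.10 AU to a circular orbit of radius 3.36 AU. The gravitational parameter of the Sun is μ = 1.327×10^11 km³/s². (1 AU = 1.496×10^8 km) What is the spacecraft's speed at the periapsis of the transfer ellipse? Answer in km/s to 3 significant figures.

v = 34.9 km/s

In km: r₁ = 1.10 × 1.496×10^8 = 1.6456×10^8 km; r₂ = 3.36 × 1.496×10^8 = 5.02656×10^8 km.
The Hohmann ellipse has a_t = (r₁ + r₂)/2 = 3.33608×10^8 km.
The periapsis of the transfer ellipse is at r = 1.6456×10^8 km.
Applying v² = μ(2/r − 1/a_t): v = 34.86 km/s.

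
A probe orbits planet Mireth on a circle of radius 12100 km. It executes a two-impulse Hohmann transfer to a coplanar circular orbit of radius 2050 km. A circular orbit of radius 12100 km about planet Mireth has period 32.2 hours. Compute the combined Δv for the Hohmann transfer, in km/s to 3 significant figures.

Δv = 0.793 km/s

From Kepler's third law T² = 4π²r³/μ at r = 12100 km, T = 32.2 hours = 32.2 × 3600 s = 1.1592×10^5 s: μ = 4π²r³/T² = 5204.74 km³/s².
Semi-major axis of the transfer orbit: a_t = (12100 + 2050)/2 = 7075 km.
Circular speed at r₁: v₁ = √(μ/r₁) = √(5204.74/12100) = 0.65585 km/s.
On the transfer ellipse at r₁, vis-viva gives v_a = √[μ(2/r₁ − 1/a_t)] = 0.35304 km/s.
First burn Δv₁ = |v_a − v₁| = 0.3028 km/s.
At r₂, v₂ = √(μ/r₂) = 1.5934 km/s.
Transfer-orbit speed at r₂: v_p = √[μ(2/r₂ − 1/a_t)] = 2.0838 km/s.
Second burn Δv₂ = |v₂ − v_p| = 0.4904 km/s.
Total Δv = Δv₁ + Δv₂ = 0.7932 km/s.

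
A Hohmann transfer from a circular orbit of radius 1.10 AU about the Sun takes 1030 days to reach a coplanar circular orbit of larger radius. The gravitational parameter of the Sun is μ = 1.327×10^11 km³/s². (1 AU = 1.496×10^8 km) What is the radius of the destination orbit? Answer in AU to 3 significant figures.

r₂ = 5.24 AU

In km: r₁ = 1.10 × 1.496×10^8 = 1.6456×10^8 km.
Transfer time t = 1030 days = 8.8992×10^7 s, and t = π√(a_t³/μ).
So a_t = (μ t²/π²)^(1/3) = (1.327×10^11 × (8.8992×10^7)² / π²)^(1/3) = 4.7398×10^8 km.
Since a_t = (r₁ + r₂)/2, r₂ = 2a_t − r₁ = 2×4.7398×10^8 − 1.6456×10^8 = 7.834×10^8 km.
In AU: r₂ = 7.834×10^8 / 1.496×10^8 = 5.24 AU.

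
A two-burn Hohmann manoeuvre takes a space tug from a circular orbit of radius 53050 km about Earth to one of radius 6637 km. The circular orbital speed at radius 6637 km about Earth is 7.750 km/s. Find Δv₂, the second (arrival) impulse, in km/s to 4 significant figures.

Δv₂ = 2.583 km/s

From the circular-orbit relation v² = μ/r at r = 6637 km: μ = v²r = (7.750)² × 6637 = 3.98635×10^5 km³/s².
Semi-major axis of the transfer orbit: a_t = (53050 + 6637)/2 = 29843.5 km.
On the circular orbit at r = 6637 km, v_c = √(μ/r) = 7.7500 km/s.
Vis-viva on the transfer ellipse at r = 6637 km gives v_t = √[μ(2/r − 1/a_t)] = 10.333 km/s.
Δv₂ = |v_t − v_c| = |10.333 − 7.7500| = 2.583 km/s.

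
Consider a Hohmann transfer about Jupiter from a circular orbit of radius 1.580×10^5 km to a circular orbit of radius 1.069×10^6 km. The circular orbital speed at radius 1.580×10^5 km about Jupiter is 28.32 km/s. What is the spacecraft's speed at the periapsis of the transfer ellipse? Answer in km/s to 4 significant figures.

From the circular-orbit relation v² = μ/r at r = 1.580×10^5 km: μ = v²r = (28.32)² × 1.580×10^5 = 1.26720×10^8 km³/s².
Semi-major axis of the transfer orbit: a_t = (1.580×10^5 + 1.069×10^6)/2 = 6.135×10^5 km.
At periapsis, r = 1.580×10^5 km.
Applying v² = μ(2/r − 1/a_t): v = 37.38 km/s.

v = 37.38 km/s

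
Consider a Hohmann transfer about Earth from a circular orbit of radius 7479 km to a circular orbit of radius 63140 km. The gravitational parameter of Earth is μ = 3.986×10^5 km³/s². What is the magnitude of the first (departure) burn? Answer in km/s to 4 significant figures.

Δv₁ = 2.462 km/s

Transfer-ellipse semi-major axis a_t = (r₁ + r₂)/2 = (7479 + 63140)/2 = 35309.5 km.
Circular speed at r = 7479 km: v_c = √(μ/r) = 7.300 km/s.
Vis-viva on the transfer ellipse at r = 7479 km gives v_t = √[μ(2/r − 1/a_t)] = 9.762 km/s.
Δv₁ = |v_t − v_c| = |9.762 − 7.300| = 2.462 km/s.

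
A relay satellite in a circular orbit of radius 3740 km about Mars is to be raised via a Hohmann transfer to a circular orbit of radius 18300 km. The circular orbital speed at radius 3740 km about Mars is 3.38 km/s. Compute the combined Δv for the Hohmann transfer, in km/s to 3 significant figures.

From the circular-orbit relation v² = μ/r at r = 3740 km: μ = v²r = (3.38)² × 3740 = 42727.3 km³/s².
Semi-major axis of the transfer orbit: a_t = (3740 + 18300)/2 = 11020 km.
Circular speed at r₁: v₁ = √(μ/r₁) = √(42727.3/3740) = 3.3800 km/s.
Transfer-orbit speed at r₁ (vis-viva): v_p = √[μ(2/r₁ − 1/a_t)] = 4.3556 km/s.
First burn Δv₁ = |v_p − v₁| = 0.9756 km/s.
At r₂, v₂ = √(μ/r₂) = 1.528 km/s.
Transfer-orbit speed at r₂: v_a = √[μ(2/r₂ − 1/a_t)] = 0.8902 km/s.
Second burn Δv₂ = |v₂ − v_a| = 0.6378 km/s.
Total Δv = Δv₁ + Δv₂ = 1.613 km/s.

Δv = 1.61 km/s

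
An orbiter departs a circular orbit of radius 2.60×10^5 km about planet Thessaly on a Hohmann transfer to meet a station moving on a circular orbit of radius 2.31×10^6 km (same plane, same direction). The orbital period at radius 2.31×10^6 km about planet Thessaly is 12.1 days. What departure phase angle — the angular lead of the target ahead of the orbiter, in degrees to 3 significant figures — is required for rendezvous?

From Kepler's third law T² = 4π²r³/μ at r = 2.31×10^6 km, T = 12.1 days = 12.1 × 86400 s = 1.04544×10^6 s: μ = 4π²r³/T² = 4.45243×10^8 km³/s².
Semi-major axis of the transfer orbit: a_t = (2.600×10^5 + 2.310×10^6)/2 = 1.285×10^6 km.
The half-period of the transfer ellipse is t = π√(a_t³/μ) = 2.1687×10^5 s.
Target angular speed ω₂ = √(μ/r₂³) = 6.0101×10^-6 rad/s.
Angle swept by the target during transfer: ω₂·t = 1.3034 rad = 74.68°.
The orbiter traverses 180° on the transfer ellipse, so the target must lead by 180° − 74.68° = 105°.

φ = 105°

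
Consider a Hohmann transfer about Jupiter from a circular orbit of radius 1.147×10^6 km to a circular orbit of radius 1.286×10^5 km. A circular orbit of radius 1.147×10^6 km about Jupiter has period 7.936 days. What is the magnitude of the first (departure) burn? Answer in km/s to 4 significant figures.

From Kepler's third law T² = 4π²r³/μ at r = 1.147×10^6 km, T = 7.936 days = 7.936 × 86400 s = 6.856704×10^5 s: μ = 4π²r³/T² = 1.26712×10^8 km³/s².
The Hohmann ellipse has a_t = (r₁ + r₂)/2 = 6.378×10^5 km.
On the circular orbit at r = 1.147×10^6 km, v_c = √(μ/r) = 10.511 km/s.
Vis-viva on the transfer ellipse at r = 1.147×10^6 km gives v_t = √[μ(2/r − 1/a_t)] = 4.7196 km/s.
Δv₁ = |v_t − v_c| = |4.7196 − 10.511| = 5.791 km/s.

Δv₁ = 5.791 km/s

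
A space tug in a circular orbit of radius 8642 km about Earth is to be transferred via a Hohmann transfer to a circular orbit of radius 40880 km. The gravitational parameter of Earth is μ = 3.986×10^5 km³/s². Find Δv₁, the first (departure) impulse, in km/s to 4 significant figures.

The Hohmann ellipse has a_t = (r₁ + r₂)/2 = 24761 km.
On the circular orbit at r = 8642 km, v_c = √(μ/r) = 6.791 km/s.
Transfer-orbit speed at the same r (vis-viva, a = a_t): v_t = √[μ(2/r − 1/a_t)] = 8.726 km/s.
Δv₁ = |v_t − v_c| = |8.726 − 6.791| = 1.935 km/s.

Δv₁ = 1.935 km/s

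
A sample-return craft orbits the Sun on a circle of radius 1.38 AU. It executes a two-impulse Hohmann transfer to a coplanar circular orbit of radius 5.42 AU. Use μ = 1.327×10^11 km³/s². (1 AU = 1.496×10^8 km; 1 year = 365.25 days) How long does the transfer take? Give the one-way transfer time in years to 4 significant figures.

t = 3.135 years

In km: r₁ = 1.38 × 1.496×10^8 = 2.06448×10^8 km; r₂ = 5.42 × 1.496×10^8 = 8.10832×10^8 km.
Transfer-ellipse semi-major axis a_t = (r₁ + r₂)/2 = (2.06448×10^8 + 8.10832×10^8)/2 = 5.0864×10^8 km.
By Kepler's third law the transfer-orbit period is T = 2π√(a_t³/μ), so t = T/2 = 9.893×10^7 s.
Converting: 9.893×10^7 s ÷ 3.15576×10^7 s/year (365.25 × 86400) = 3.135 years.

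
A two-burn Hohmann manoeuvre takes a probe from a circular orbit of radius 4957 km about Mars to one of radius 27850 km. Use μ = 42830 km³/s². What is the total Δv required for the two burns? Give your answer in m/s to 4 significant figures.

Semi-major axis of the transfer orbit: a_t = (4957 + 27850)/2 = 16403.5 km.
At r₁ the circular-orbit speed is v₁ = √(μ/r₁) = 2.939440 km/s.
Transfer-orbit speed at r₁ (vis-viva equation): v_p = √[μ(2/r₁ − 1/a_t)] = 3.830089 km/s.
First burn Δv₁ = |v_p − v₁| = 0.8906 km/s.
Circular speed at r₂: v₂ = √(μ/r₂) = 1.2401 km/s.
Transfer-orbit speed at r₂: v_a = √[μ(2/r₂ − 1/a_t)] = 0.68171 km/s.
Second burn Δv₂ = |v₂ − v_a| = 0.5584 km/s.
Δv = Δv₁ + Δv₂ = 0.8906 + 0.5584 = 1.449 km/s.

Δv = 1449 m/s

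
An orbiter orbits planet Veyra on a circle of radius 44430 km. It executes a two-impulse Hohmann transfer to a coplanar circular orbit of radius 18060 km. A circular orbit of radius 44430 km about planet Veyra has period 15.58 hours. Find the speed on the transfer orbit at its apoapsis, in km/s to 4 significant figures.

From Kepler's third law T² = 4π²r³/μ at r = 44430 km, T = 15.58 hours = 15.58 × 3600 s = 56088 s: μ = 4π²r³/T² = 1.10065×10^6 km³/s².
Transfer-ellipse semi-major axis a_t = (r₁ + r₂)/2 = (44430 + 18060)/2 = 31245 km.
At apoapsis, r = 44430 km.
From the vis-viva equation, v = √[μ(2/r − 1/a_t)] = 3.784 km/s.

v = 3.784 km/s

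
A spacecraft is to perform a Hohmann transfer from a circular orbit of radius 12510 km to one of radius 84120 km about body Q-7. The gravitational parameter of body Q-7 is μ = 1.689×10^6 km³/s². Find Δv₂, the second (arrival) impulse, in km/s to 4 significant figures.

Semi-major axis of the transfer orbit: a_t = (12510 + 84120)/2 = 48315 km.
Circular speed at r = 84120 km: v_c = √(μ/r) = 4.481 km/s.
Transfer-orbit speed at the same r (vis-viva, a = a_t): v_t = √[μ(2/r − 1/a_t)] = 2.280 km/s.
Δv₂ = |v_t − v_c| = |2.280 − 4.481| = 2.201 km/s.

Δv₂ = 2.201 km/s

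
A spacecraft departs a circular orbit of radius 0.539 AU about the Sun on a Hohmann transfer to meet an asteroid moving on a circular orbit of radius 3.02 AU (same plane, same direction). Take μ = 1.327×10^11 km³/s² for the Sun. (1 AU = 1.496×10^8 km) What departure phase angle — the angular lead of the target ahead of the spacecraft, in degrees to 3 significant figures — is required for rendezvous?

φ = 98.6°

In km: r₁ = 0.539 × 1.496×10^8 = 8.06344×10^7 km; r₂ = 3.02 × 1.496×10^8 = 4.51792×10^8 km.
The Hohmann ellipse has a_t = (r₁ + r₂)/2 = 2.662132×10^8 km.
Transfer time t = π√(a_t³/μ) = 3.746×10^7 s.
Target angular speed ω₂ = √(μ/r₂³) = 3.793×10^-8 rad/s.
Angle swept by the target during transfer: ω₂·t = 1.421 rad = 81.42°.
The spacecraft traverses 180° on the transfer ellipse, so the target must lead by 180° − 81.42° = 98.6°.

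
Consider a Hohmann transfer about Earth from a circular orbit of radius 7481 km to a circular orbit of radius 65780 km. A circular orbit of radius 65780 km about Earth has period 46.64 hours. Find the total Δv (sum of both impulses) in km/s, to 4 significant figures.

From Kepler's third law T² = 4π²r³/μ at r = 65780 km, T = 46.64 hours = 46.64 × 3600 s = 1.67904×10^5 s: μ = 4π²r³/T² = 3.98583×10^5 km³/s².
The Hohmann ellipse has a_t = (r₁ + r₂)/2 = 36630.5 km.
Circular speed at r₁: v₁ = √(μ/r₁) = √(3.98583×10^5/7481) = 7.299 km/s.
Transfer-orbit speed at r₁ (vis-viva equation): v_p = √[μ(2/r₁ − 1/a_t)] = 9.781 km/s.
First burn Δv₁ = |v_p − v₁| = 2.482 km/s.
Circular speed at r₂: v₂ = √(μ/r₂) = 2.4616 km/s.
Transfer-orbit speed at r₂: v_a = √[μ(2/r₂ − 1/a_t)] = 1.1124 km/s.
Second burn Δv₂ = |v₂ − v_a| = 1.349 km/s.
Δv = Δv₁ + Δv₂ = 2.482 + 1.349 = 3.831 km/s.

Δv = 3.831 km/s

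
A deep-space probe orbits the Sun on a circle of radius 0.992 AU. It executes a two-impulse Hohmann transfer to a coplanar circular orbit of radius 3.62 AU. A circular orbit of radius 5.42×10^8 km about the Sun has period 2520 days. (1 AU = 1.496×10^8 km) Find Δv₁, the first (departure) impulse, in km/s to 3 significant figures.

From Kepler's third law T² = 4π²r³/μ at r = 5.42×10^8 km, T = 2520 days = 2520 × 86400 s = 2.17728×10^8 s: μ = 4π²r³/T² = 1.32596×10^11 km³/s².
In km: r₁ = 0.992 × 1.496×10^8 = 1.484032×10^8 km; r₂ = 3.62 × 1.496×10^8 = 5.41552×10^8 km.
Semi-major axis of the transfer orbit: a_t = (1.484032×10^8 + 5.41552×10^8)/2 = 3.449776×10^8 km.
Circular speed at r = 1.484032×10^8 km: v_c = √(μ/r) = 29.89 km/s.
Transfer-orbit speed at the same r (vis-viva, a = a_t): v_t = √[μ(2/r − 1/a_t)] = 37.45 km/s.
Δv₁ = |v_t − v_c| = |37.45 − 29.89| = 7.560 km/s.

Δv₁ = 7.56 km/s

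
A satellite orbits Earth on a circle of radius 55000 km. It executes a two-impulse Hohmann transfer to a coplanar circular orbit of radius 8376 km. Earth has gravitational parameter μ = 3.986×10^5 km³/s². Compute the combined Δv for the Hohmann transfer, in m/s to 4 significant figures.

Δv = 3498 m/s

The Hohmann ellipse has a_t = (r₁ + r₂)/2 = 31688 km.
At r₁ the circular-orbit speed is v₁ = √(μ/r₁) = 2.692 km/s.
Transfer-orbit speed at r₁ (vis-viva): v_a = √[μ(2/r₁ − 1/a_t)] = 1.384 km/s.
First burn Δv₁ = |v_a − v₁| = 1.308 km/s.
Circular speed at r₂: v₂ = √(μ/r₂) = 6.898 km/s.
Transfer-orbit speed at r₂: v_p = √[μ(2/r₂ − 1/a_t)] = 9.088 km/s.
Second burn Δv₂ = |v₂ − v_p| = 2.190 km/s.
Δv = Δv₁ + Δv₂ = 1.308 + 2.190 = 3.498 km/s.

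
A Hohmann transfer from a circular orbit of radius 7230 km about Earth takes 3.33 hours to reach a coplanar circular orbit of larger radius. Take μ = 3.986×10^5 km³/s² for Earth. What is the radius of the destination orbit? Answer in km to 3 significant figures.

Transfer time t = 3.33 hours = 11988 s, and t = π√(a_t³/μ).
So a_t = (μ t²/π²)^(1/3) = (3.986×10^5 × (11988)² / π²)^(1/3) = 17971 km.
Since a_t = (r₁ + r₂)/2, r₂ = 2a_t − r₁ = 2×17971 − 7230 = 28712 km.

r₂ = 28700 km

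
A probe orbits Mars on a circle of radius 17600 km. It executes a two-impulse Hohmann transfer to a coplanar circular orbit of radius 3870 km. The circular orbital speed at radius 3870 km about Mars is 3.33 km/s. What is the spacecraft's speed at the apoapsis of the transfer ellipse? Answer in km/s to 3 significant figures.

v = 0.938 km/s

From the circular-orbit relation v² = μ/r at r = 3870 km: μ = v²r = (3.33)² × 3870 = 42914.0 km³/s².
Transfer-ellipse semi-major axis a_t = (r₁ + r₂)/2 = (17600 + 3870)/2 = 10735 km.
At apoapsis, r = 17600 km.
Vis-viva: v = √[μ(2/r − 1/a_t)] = √[42914.0 × (2/17600 − 1/10735)] = 0.9376 km/s.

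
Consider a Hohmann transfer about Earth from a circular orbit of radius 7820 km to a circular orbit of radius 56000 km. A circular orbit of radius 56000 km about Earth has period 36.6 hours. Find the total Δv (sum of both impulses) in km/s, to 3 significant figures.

Δv = 3.67 km/s

From Kepler's third law T² = 4π²r³/μ at r = 56000 km, T = 36.6 hours = 36.6 × 3600 s = 1.3176×10^5 s: μ = 4π²r³/T² = 3.99353×10^5 km³/s².
Transfer-ellipse semi-major axis a_t = (r₁ + r₂)/2 = (7820 + 56000)/2 = 31910 km.
At r₁ the circular-orbit speed is v₁ = √(μ/r₁) = 7.146 km/s.
Transfer-orbit speed at r₁ (vis-viva equation): v_p = √[μ(2/r₁ − 1/a_t)] = 9.467 km/s.
First burn Δv₁ = |v_p − v₁| = 2.321 km/s.
Circular speed at r₂: v₂ = √(μ/r₂) = 2.670 km/s.
Transfer-orbit speed at r₂: v_a = √[μ(2/r₂ − 1/a_t)] = 1.322 km/s.
Second burn Δv₂ = |v₂ − v_a| = 1.348 km/s.
Total Δv = Δv₁ + Δv₂ = 3.669 km/s.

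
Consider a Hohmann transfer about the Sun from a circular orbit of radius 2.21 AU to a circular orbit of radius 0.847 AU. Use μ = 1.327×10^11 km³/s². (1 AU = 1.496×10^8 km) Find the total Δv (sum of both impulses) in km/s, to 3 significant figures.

Δv = 11.7 km/s

In km: r₁ = 2.21 × 1.496×10^8 = 3.30616×10^8 km; r₂ = 0.847 × 1.496×10^8 = 1.267112×10^8 km.
The Hohmann ellipse has a_t = (r₁ + r₂)/2 = 2.286636×10^8 km.
At r₁ the circular-orbit speed is v₁ = √(μ/r₁) = 20.0343 km/s.
On the transfer ellipse at r₁, vis-viva gives v_a = √[μ(2/r₁ − 1/a_t)] = 14.9136 km/s.
First burn Δv₁ = |v_a − v₁| = 5.121 km/s.
At r₂, v₂ = √(μ/r₂) = 32.3614 km/s.
Transfer-orbit speed at r₂: v_p = √[μ(2/r₂ − 1/a_t)] = 38.9127 km/s.
Second burn Δv₂ = |v₂ − v_p| = 6.551 km/s.
Total Δv = Δv₁ + Δv₂ = 11.67 km/s.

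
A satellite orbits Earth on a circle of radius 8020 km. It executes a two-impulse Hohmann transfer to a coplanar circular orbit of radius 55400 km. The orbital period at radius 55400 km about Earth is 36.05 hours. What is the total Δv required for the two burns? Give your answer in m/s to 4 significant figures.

From Kepler's third law T² = 4π²r³/μ at r = 55400 km, T = 36.05 hours = 36.05 × 3600 s = 1.2978×10^5 s: μ = 4π²r³/T² = 3.98541×10^5 km³/s².
Transfer-ellipse semi-major axis a_t = (r₁ + r₂)/2 = (8020 + 55400)/2 = 31710 km.
Circular speed at r₁: v₁ = √(μ/r₁) = √(3.98541×10^5/8020) = 7.04936 km/s.
On the transfer ellipse at r₁, v² = μ(2/r − 1/a) gives v_p = √[μ(2/r₁ − 1/a_t)] = 9.31765 km/s.
First burn Δv₁ = |v_p − v₁| = 2.2683 km/s.
Circular speed at r₂: v₂ = √(μ/r₂) = 2.68214 km/s.
Transfer-orbit speed at r₂: v_a = √[μ(2/r₂ − 1/a_t)] = 1.34887 km/s.
Second burn Δv₂ = |v₂ − v_a| = 1.3333 km/s.
Δv = Δv₁ + Δv₂ = 2.2683 + 1.3333 = 3.602 km/s.

Δv = 3602 m/s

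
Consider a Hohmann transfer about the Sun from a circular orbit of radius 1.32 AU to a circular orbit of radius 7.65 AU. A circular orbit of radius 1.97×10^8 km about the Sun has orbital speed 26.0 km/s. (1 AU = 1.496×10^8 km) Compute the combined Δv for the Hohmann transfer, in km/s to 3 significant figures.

Δv = 12.9 km/s

From the circular-orbit relation v² = μ/r at r = 1.97×10^8 km: μ = v²r = (26.0)² × 1.97×10^8 = 1.33172×10^11 km³/s².
In km: r₁ = 1.32 × 1.496×10^8 = 1.97472×10^8 km; r₂ = 7.65 × 1.496×10^8 = 1.14444×10^9 km.
Semi-major axis of the transfer orbit: a_t = (1.97472×10^8 + 1.14444×10^9)/2 = 6.70956×10^8 km.
At r₁ the circular-orbit speed is v₁ = √(μ/r₁) = 25.969 km/s.
Transfer-orbit speed at r₁ (v² = μ(2/r − 1/a)): v_p = √[μ(2/r₁ − 1/a_t)] = 33.916 km/s.
First burn Δv₁ = |v_p − v₁| = 7.947 km/s.
At r₂, v₂ = √(μ/r₂) = 10.787 km/s.
Transfer-orbit speed at r₂: v_a = √[μ(2/r₂ − 1/a_t)] = 5.8522 km/s.
Second burn Δv₂ = |v₂ − v_a| = 4.935 km/s.
Total Δv = Δv₁ + Δv₂ = 12.88 km/s.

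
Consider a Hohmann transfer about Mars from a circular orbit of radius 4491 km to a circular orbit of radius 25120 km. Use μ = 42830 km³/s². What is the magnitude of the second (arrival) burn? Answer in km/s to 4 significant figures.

Δv₂ = 0.5866 km/s

Transfer-ellipse semi-major axis a_t = (r₁ + r₂)/2 = (4491 + 25120)/2 = 14805.5 km.
Circular speed at r = 25120 km: v_c = √(μ/r) = 1.3058 km/s.
Vis-viva on the transfer ellipse at r = 25120 km gives v_t = √[μ(2/r − 1/a_t)] = 0.71916 km/s.
Δv₂ = |v_t − v_c| = |0.71916 − 1.3058| = 0.5866 km/s.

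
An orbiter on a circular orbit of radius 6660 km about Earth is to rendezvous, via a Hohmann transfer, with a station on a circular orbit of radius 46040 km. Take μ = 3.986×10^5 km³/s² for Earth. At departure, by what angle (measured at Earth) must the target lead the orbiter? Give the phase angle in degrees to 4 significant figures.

φ = 102.1°

Transfer-ellipse semi-major axis a_t = (r₁ + r₂)/2 = (6660 + 46040)/2 = 26350 km.
The half-period of the transfer ellipse is t = π√(a_t³/μ) = 21283.95 s.
The target's mean motion on its circular orbit is ω₂ = √(μ/r₂³) = 6.390954×10^-5 rad/s.
Angle swept by the target during transfer: ω₂·t = 1.36025 rad = 77.94°.
The orbiter traverses 180° on the transfer ellipse, so the target must lead by 180° − 77.94° = 102.1°.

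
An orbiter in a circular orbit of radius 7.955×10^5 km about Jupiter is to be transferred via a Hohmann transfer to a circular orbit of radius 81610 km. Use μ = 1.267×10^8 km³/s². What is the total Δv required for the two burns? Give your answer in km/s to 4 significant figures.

Δv = 20.84 km/s

Transfer-ellipse semi-major axis a_t = (r₁ + r₂)/2 = (7.955×10^5 + 81610)/2 = 4.38555×10^5 km.
At r₁ the circular-orbit speed is v₁ = √(μ/r₁) = 12.62026 km/s.
Transfer-orbit speed at r₁ (vis-viva): v_a = √[μ(2/r₁ − 1/a_t)] = 5.444122 km/s.
First burn Δv₁ = |v_a − v₁| = 7.1761 km/s.
At r₂, v₂ = √(μ/r₂) = 39.402 km/s.
Transfer-orbit speed at r₂: v_p = √[μ(2/r₂ − 1/a_t)] = 53.067 km/s.
Second burn Δv₂ = |v₂ − v_p| = 13.665 km/s.
Total Δv = Δv₁ + Δv₂ = 20.84 km/s.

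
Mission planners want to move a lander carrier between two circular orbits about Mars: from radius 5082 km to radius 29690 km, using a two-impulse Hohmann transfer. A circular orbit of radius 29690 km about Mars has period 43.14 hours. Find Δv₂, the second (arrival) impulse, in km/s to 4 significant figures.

Δv₂ = 0.5518 km/s

From Kepler's third law T² = 4π²r³/μ at r = 29690 km, T = 43.14 hours = 43.14 × 3600 s = 1.55304×10^5 s: μ = 4π²r³/T² = 42837.6 km³/s².
Transfer-ellipse semi-major axis a_t = (r₁ + r₂)/2 = (5082 + 29690)/2 = 17386 km.
Circular speed at r = 29690 km: v_c = √(μ/r) = 1.2012 km/s.
Transfer-orbit speed at the same r (vis-viva, a = a_t): v_t = √[μ(2/r − 1/a_t)] = 0.64942 km/s.
Δv₂ = |v_t − v_c| = |0.64942 − 1.2012| = 0.5518 km/s.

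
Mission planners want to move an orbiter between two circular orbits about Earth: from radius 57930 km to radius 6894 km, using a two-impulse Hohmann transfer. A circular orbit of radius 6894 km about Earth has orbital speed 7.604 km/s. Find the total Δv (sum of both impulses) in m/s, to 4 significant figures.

Δv = 3975 m/s

From the circular-orbit relation v² = μ/r at r = 6894 km: μ = v²r = (7.604)² × 6894 = 3.98617×10^5 km³/s².
Transfer-ellipse semi-major axis a_t = (r₁ + r₂)/2 = (57930 + 6894)/2 = 32412 km.
Circular speed at r₁: v₁ = √(μ/r₁) = √(3.98617×10^5/57930) = 2.623 km/s.
On the transfer ellipse at r₁, v² = μ(2/r − 1/a) gives v_a = √[μ(2/r₁ − 1/a_t)] = 1.210 km/s.
First burn Δv₁ = |v_a − v₁| = 1.413 km/s.
Circular speed at r₂: v₂ = √(μ/r₂) = 7.6040 km/s.
Transfer-orbit speed at r₂: v_p = √[μ(2/r₂ − 1/a_t)] = 10.166 km/s.
Second burn Δv₂ = |v₂ − v_p| = 2.562 km/s.
Δv = Δv₁ + Δv₂ = 1.413 + 2.562 = 3.975 km/s.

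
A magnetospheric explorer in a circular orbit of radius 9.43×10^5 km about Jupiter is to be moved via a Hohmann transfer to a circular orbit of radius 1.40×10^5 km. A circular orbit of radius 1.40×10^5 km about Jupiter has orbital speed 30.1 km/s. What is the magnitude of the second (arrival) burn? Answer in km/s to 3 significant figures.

From the circular-orbit relation v² = μ/r at r = 1.40×10^5 km: μ = v²r = (30.1)² × 1.40×10^5 = 1.26841×10^8 km³/s².
The Hohmann ellipse has a_t = (r₁ + r₂)/2 = 5.415×10^5 km.
On the circular orbit at r = 1.400×10^5 km, v_c = √(μ/r) = 30.100 km/s.
Vis-viva on the transfer ellipse at r = 1.400×10^5 km gives v_t = √[μ(2/r − 1/a_t)] = 39.721 km/s.
Δv₂ = |v_t − v_c| = |39.721 − 30.100| = 9.621 km/s.

Δv₂ = 9.62 km/s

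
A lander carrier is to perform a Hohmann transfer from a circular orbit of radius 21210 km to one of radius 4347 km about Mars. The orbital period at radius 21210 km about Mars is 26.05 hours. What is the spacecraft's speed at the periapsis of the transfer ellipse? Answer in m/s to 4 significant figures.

v = 4044 m/s

From Kepler's third law T² = 4π²r³/μ at r = 21210 km, T = 26.05 hours = 26.05 × 3600 s = 93780 s: μ = 4π²r³/T² = 42831.3 km³/s².
Semi-major axis of the transfer orbit: a_t = (21210 + 4347)/2 = 12778.5 km.
The periapsis of the transfer ellipse is at r = 4347 km.
Vis-viva: v = √[μ(2/r − 1/a_t)] = √[42831.3 × (2/4347 − 1/12778.5)] = 4.044 km/s.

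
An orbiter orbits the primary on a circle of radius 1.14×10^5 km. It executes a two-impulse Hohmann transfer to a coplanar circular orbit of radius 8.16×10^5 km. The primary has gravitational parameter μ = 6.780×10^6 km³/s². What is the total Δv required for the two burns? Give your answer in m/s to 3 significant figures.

Δv = 3960 m/s

The Hohmann ellipse has a_t = (r₁ + r₂)/2 = 4.650×10^5 km.
At r₁ the circular-orbit speed is v₁ = √(μ/r₁) = 7.7119 km/s.
On the transfer ellipse at r₁, vis-viva equation gives v_p = √[μ(2/r₁ − 1/a_t)] = 10.216 km/s.
First burn Δv₁ = |v_p − v₁| = 2.504 km/s.
At r₂, v₂ = √(μ/r₂) = 2.8825 km/s.
Transfer-orbit speed at r₂: v_a = √[μ(2/r₂ − 1/a_t)] = 1.4272 km/s.
Second burn Δv₂ = |v₂ − v_a| = 1.455 km/s.
Δv = Δv₁ + Δv₂ = 2.504 + 1.455 = 3.959 km/s.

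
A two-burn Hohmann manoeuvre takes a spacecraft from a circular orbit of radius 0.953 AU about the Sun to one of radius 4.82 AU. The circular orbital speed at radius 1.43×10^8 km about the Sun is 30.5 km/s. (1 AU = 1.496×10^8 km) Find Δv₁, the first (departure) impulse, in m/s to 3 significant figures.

Δv₁ = 8930 m/s

From the circular-orbit relation v² = μ/r at r = 1.43×10^8 km: μ = v²r = (30.5)² × 1.43×10^8 = 1.33026×10^11 km³/s².
In km: r₁ = 0.953 × 1.496×10^8 = 1.425688×10^8 km; r₂ = 4.82 × 1.496×10^8 = 7.21072×10^8 km.
Transfer-ellipse semi-major axis a_t = (r₁ + r₂)/2 = (1.425688×10^8 + 7.21072×10^8)/2 = 4.318204×10^8 km.
Circular speed at r = 1.425688×10^8 km: v_c = √(μ/r) = 30.546 km/s.
Transfer-orbit speed at the same r (vis-viva, a = a_t): v_t = √[μ(2/r − 1/a_t)] = 39.472 km/s.
Δv₁ = |v_t − v_c| = |39.472 − 30.546| = 8.926 km/s.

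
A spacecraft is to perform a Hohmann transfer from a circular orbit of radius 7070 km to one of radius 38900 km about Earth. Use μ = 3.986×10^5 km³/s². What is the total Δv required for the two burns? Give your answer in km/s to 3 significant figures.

Δv = 3.69 km/s

Transfer-ellipse semi-major axis a_t = (r₁ + r₂)/2 = (7070 + 38900)/2 = 22985 km.
At r₁ the circular-orbit speed is v₁ = √(μ/r₁) = 7.5086 km/s.
Transfer-orbit speed at r₁ (v² = μ(2/r − 1/a)): v_p = √[μ(2/r₁ − 1/a_t)] = 9.7681 km/s.
First burn Δv₁ = |v_p − v₁| = 2.2595 km/s.
Circular speed at r₂: v₂ = √(μ/r₂) = 3.20106 km/s.
Transfer-orbit speed at r₂: v_a = √[μ(2/r₂ − 1/a_t)] = 1.77534 km/s.
Second burn Δv₂ = |v₂ − v_a| = 1.4257 km/s.
Δv = Δv₁ + Δv₂ = 2.2595 + 1.4257 = 3.685 km/s.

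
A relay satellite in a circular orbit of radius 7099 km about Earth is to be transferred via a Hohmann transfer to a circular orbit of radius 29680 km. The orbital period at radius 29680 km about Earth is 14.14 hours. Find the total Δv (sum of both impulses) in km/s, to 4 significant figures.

From Kepler's third law T² = 4π²r³/μ at r = 29680 km, T = 14.14 hours = 14.14 × 3600 s = 50904 s: μ = 4π²r³/T² = 3.98334×10^5 km³/s².
Semi-major axis of the transfer orbit: a_t = (7099 + 29680)/2 = 18389.5 km.
Circular speed at r₁: v₁ = √(μ/r₁) = √(3.98334×10^5/7099) = 7.4907 km/s.
Transfer-orbit speed at r₁ (vis-viva): v_p = √[μ(2/r₁ − 1/a_t)] = 9.5164 km/s.
First burn Δv₁ = |v_p − v₁| = 2.026 km/s.
Circular speed at r₂: v₂ = √(μ/r₂) = 3.663 km/s.
Transfer-orbit speed at r₂: v_a = √[μ(2/r₂ − 1/a_t)] = 2.276 km/s.
Second burn Δv₂ = |v₂ − v_a| = 1.387 km/s.
Δv = Δv₁ + Δv₂ = 2.026 + 1.387 = 3.413 km/s.

Δv = 3.413 km/s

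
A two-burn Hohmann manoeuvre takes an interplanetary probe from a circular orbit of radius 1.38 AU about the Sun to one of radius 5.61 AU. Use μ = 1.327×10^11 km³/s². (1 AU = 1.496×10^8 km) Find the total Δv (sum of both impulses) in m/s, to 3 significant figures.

In km: r₁ = 1.38 × 1.496×10^8 = 2.06448×10^8 km; r₂ = 5.61 × 1.496×10^8 = 8.39256×10^8 km.
Semi-major axis of the transfer orbit: a_t = (2.06448×10^8 + 8.39256×10^8)/2 = 5.22852×10^8 km.
At r₁ the circular-orbit speed is v₁ = √(μ/r₁) = 25.353 km/s.
On the transfer ellipse at r₁, vis-viva gives v_p = √[μ(2/r₁ − 1/a_t)] = 32.121 km/s.
First burn Δv₁ = |v_p − v₁| = 6.768 km/s.
At r₂, v₂ = √(μ/r₂) = 12.574 km/s.
Transfer-orbit speed at r₂: v_a = √[μ(2/r₂ − 1/a_t)] = 7.9014 km/s.
Second burn Δv₂ = |v₂ − v_a| = 4.673 km/s.
Δv = Δv₁ + Δv₂ = 6.768 + 4.673 = 11.44 km/s.

Δv = 11400 m/s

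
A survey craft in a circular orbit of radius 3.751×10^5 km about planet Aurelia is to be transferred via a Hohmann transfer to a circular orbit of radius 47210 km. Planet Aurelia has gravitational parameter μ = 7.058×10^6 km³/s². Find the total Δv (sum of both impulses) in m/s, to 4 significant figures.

Transfer-ellipse semi-major axis a_t = (r₁ + r₂)/2 = (3.751×10^5 + 47210)/2 = 2.11155×10^5 km.
At r₁ the circular-orbit speed is v₁ = √(μ/r₁) = 4.338 km/s.
On the transfer ellipse at r₁, vis-viva gives v_a = √[μ(2/r₁ − 1/a_t)] = 2.051 km/s.
First burn Δv₁ = |v_a − v₁| = 2.287 km/s.
Circular speed at r₂: v₂ = √(μ/r₂) = 12.22711 km/s.
Transfer-orbit speed at r₂: v_p = √[μ(2/r₂ − 1/a_t)] = 16.29659 km/s.
Second burn Δv₂ = |v₂ − v_p| = 4.069 km/s.
Total Δv = Δv₁ + Δv₂ = 6.356 km/s.

Δv = 6356 m/s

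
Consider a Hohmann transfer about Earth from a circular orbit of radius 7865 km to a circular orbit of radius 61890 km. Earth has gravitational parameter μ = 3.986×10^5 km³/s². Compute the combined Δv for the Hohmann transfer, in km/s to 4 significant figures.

Δv = 3.697 km/s

Transfer-ellipse semi-major axis a_t = (r₁ + r₂)/2 = (7865 + 61890)/2 = 34877.5 km.
Circular speed at r₁: v₁ = √(μ/r₁) = √(3.986×10^5/7865) = 7.119 km/s.
On the transfer ellipse at r₁, vis-viva equation gives v_p = √[μ(2/r₁ − 1/a_t)] = 9.483 km/s.
First burn Δv₁ = |v_p − v₁| = 2.364 km/s.
At r₂, v₂ = √(μ/r₂) = 2.538 km/s.
Transfer-orbit speed at r₂: v_a = √[μ(2/r₂ − 1/a_t)] = 1.205 km/s.
Second burn Δv₂ = |v₂ − v_a| = 1.333 km/s.
Total Δv = Δv₁ + Δv₂ = 3.697 km/s.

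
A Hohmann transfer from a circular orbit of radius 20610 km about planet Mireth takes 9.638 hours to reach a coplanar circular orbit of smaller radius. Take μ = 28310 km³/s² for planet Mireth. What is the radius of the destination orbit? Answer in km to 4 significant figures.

r₂ = 9620 km

Transfer time t = 9.638 hours = 34696.8 s, and t = π√(a_t³/μ).
So a_t = (μ t²/π²)^(1/3) = (28310 × (34696.8)² / π²)^(1/3) = 15115 km.
Since a_t = (r₁ + r₂)/2, r₂ = 2a_t − r₁ = 2×15115 − 20610 = 9620 km.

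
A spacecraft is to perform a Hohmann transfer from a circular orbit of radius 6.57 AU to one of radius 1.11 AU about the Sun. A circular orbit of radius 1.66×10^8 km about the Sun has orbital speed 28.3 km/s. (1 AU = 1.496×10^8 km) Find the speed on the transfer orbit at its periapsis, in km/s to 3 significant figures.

From the circular-orbit relation v² = μ/r at r = 1.66×10^8 km: μ = v²r = (28.3)² × 1.66×10^8 = 1.32948×10^11 km³/s².
In km: r₁ = 6.57 × 1.496×10^8 = 9.82872×10^8 km; r₂ = 1.11 × 1.496×10^8 = 1.66056×10^8 km.
Semi-major axis of the transfer orbit: a_t = (9.82872×10^8 + 1.66056×10^8)/2 = 5.74464×10^8 km.
The periapsis of the transfer ellipse is at r = 1.66056×10^8 km.
Vis-viva: v = √[μ(2/r − 1/a_t)] = √[1.32948×10^11 × (2/1.66056×10^8 − 1/5.74464×10^8)] = 37.01 km/s.

v = 37.0 km/s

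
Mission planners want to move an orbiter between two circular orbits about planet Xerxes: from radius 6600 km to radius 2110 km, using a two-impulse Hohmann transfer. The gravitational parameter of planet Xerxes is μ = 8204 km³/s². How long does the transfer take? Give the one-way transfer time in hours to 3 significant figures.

Semi-major axis of the transfer orbit: a_t = (6600 + 2110)/2 = 4355 km.
Transfer time t = π√(a_t³/μ) = π√((4355)³ / 8204) = 9968 s.
Converting: 9968 s ÷ 3600 s/hour = 2.77 hours.

t = 2.77 hours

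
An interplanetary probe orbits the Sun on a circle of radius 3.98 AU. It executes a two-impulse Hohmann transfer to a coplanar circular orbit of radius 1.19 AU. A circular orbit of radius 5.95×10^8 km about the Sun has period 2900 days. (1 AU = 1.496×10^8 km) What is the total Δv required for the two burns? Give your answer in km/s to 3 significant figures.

From Kepler's third law T² = 4π²r³/μ at r = 5.95×10^8 km, T = 2900 days = 2900 × 86400 s = 2.5056×10^8 s: μ = 4π²r³/T² = 1.32461×10^11 km³/s².
In km: r₁ = 3.98 × 1.496×10^8 = 5.95408×10^8 km; r₂ = 1.19 × 1.496×10^8 = 1.78024×10^8 km.
Semi-major axis of the transfer orbit: a_t = (5.95408×10^8 + 1.78024×10^8)/2 = 3.86716×10^8 km.
Circular speed at r₁: v₁ = √(μ/r₁) = √(1.32461×10^11/5.95408×10^8) = 14.915 km/s.
Transfer-orbit speed at r₁ (vis-viva): v_a = √[μ(2/r₁ − 1/a_t)] = 10.120 km/s.
First burn Δv₁ = |v_a − v₁| = 4.795 km/s.
At r₂, v₂ = √(μ/r₂) = 27.2775 km/s.
Transfer-orbit speed at r₂: v_p = √[μ(2/r₂ − 1/a_t)] = 33.8466 km/s.
Second burn Δv₂ = |v₂ − v_p| = 6.569 km/s.
Total Δv = Δv₁ + Δv₂ = 11.36 km/s.

Δv = 11.4 km/s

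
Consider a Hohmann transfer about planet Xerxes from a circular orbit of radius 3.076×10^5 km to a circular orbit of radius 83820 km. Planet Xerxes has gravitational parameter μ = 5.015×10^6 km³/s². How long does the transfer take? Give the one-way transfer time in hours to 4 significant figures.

t = 33.74 hours

The Hohmann ellipse has a_t = (r₁ + r₂)/2 = 1.9571×10^5 km.
Half the transfer-orbit period gives t = π√(a_t³/μ) = 1.2146×10^5 s.
Converting: 1.2146×10^5 s ÷ 3600 s/hour = 33.74 hours.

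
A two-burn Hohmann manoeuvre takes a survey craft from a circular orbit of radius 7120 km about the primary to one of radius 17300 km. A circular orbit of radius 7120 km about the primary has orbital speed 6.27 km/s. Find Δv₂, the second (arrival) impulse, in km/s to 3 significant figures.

From the circular-orbit relation v² = μ/r at r = 7120 km: μ = v²r = (6.27)² × 7120 = 2.79908×10^5 km³/s².
The Hohmann ellipse has a_t = (r₁ + r₂)/2 = 12210 km.
On the circular orbit at r = 17300 km, v_c = √(μ/r) = 4.0224 km/s.
Transfer-orbit speed at the same r (vis-viva, a = a_t): v_t = √[μ(2/r − 1/a_t)] = 3.0716 km/s.
Δv₂ = |v_t − v_c| = |3.0716 − 4.0224| = 0.9508 km/s.

Δv₂ = 0.951 km/s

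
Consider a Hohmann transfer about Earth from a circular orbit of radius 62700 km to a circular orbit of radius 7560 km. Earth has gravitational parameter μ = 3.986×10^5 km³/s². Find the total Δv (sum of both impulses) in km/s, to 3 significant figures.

Δv = 3.79 km/s

The Hohmann ellipse has a_t = (r₁ + r₂)/2 = 35130 km.
Circular speed at r₁: v₁ = √(μ/r₁) = √(3.986×10^5/62700) = 2.5214 km/s.
Transfer-orbit speed at r₁ (vis-viva): v_a = √[μ(2/r₁ − 1/a_t)] = 1.1697 km/s.
First burn Δv₁ = |v_a − v₁| = 1.352 km/s.
At r₂, v₂ = √(μ/r₂) = 7.261189 km/s.
Transfer-orbit speed at r₂: v_p = √[μ(2/r₂ − 1/a_t)] = 9.700686 km/s.
Second burn Δv₂ = |v₂ − v_p| = 2.439 km/s.
Total Δv = Δv₁ + Δv₂ = 3.791 km/s.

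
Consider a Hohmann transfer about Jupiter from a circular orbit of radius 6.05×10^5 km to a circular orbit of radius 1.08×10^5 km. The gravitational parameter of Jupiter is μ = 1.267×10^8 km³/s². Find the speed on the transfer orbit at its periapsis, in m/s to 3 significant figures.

The Hohmann ellipse has a_t = (r₁ + r₂)/2 = 3.565×10^5 km.
At periapsis, r = 1.080×10^5 km.
From the vis-viva equation, v = √[μ(2/r − 1/a_t)] = 44.62 km/s.

v = 44600 m/s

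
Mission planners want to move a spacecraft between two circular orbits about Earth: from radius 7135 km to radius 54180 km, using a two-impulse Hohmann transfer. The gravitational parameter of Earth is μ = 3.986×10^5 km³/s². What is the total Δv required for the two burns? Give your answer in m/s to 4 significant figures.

Δv = 3866 m/s

Semi-major axis of the transfer orbit: a_t = (7135 + 54180)/2 = 30657.5 km.
At r₁ the circular-orbit speed is v₁ = √(μ/r₁) = 7.474 km/s.
Transfer-orbit speed at r₁ (vis-viva): v_p = √[μ(2/r₁ − 1/a_t)] = 9.936 km/s.
First burn Δv₁ = |v_p − v₁| = 2.462 km/s.
Circular speed at r₂: v₂ = √(μ/r₂) = 2.7124 km/s.
Transfer-orbit speed at r₂: v_a = √[μ(2/r₂ − 1/a_t)] = 1.3085 km/s.
Second burn Δv₂ = |v₂ − v_a| = 1.404 km/s.
Total Δv = Δv₁ + Δv₂ = 3.866 km/s.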